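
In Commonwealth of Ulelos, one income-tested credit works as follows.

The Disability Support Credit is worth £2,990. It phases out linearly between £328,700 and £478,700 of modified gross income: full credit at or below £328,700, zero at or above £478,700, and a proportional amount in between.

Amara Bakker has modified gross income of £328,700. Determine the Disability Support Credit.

Disability Support Credit: £328,700 is at or below the £328,700 threshold, so the full £2,990 applies.

£2,990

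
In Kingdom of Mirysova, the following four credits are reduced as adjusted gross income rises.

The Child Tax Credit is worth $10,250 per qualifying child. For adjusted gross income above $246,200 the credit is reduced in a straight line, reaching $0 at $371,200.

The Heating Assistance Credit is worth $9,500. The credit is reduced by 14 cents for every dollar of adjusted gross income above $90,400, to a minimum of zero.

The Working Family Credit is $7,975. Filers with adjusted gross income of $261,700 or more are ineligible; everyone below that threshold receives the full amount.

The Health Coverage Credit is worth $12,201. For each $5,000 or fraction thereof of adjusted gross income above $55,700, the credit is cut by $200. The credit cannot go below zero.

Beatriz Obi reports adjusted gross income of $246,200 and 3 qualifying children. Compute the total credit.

Child Tax Credit: base = 3 × $10,250 = $30,750. $246,200 is at or below the $246,200 threshold, so the full $30,750 applies.
Heating Assistance Credit: 14% of the $155,800 excess over $90,400 is $21,812 ≥ base, so the credit is $0.
Working Family Credit: $246,200 is below the $261,700 cutoff, so the full $7,975 applies.
Health Coverage Credit: income exceeds $55,700 by $190,500, which is 39 full-or-partial $5,000 increments; reduction = 39 × $200 = $7,800, leaving $4,401.
Total: $30,750 + $0 + $7,975 + $4,401 = $43,126.

$43,126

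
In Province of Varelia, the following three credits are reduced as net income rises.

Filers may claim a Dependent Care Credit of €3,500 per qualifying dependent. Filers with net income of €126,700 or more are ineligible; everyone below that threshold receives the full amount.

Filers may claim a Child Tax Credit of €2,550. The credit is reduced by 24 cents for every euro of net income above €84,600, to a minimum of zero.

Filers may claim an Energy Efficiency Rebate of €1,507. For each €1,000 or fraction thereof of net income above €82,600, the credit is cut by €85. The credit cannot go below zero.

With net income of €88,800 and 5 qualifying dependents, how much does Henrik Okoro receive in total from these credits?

Dependent Care Credit: base = 5 × €3,500 = €17,500. €88,800 is below the €126,700 cutoff, so the full €17,500 applies.
Child Tax Credit: 24% of the €4,200 excess over €84,600 is €1,008; credit = €2,550 − €1,008 = €1,542.
Energy Efficiency Rebate: income exceeds €82,600 by €6,200, which is 7 full-or-partial €1,000 increments; reduction = 7 × €85 = €595, leaving €912.
Total: €17,500 + €1,542 + €912 = €19,954.

€19,954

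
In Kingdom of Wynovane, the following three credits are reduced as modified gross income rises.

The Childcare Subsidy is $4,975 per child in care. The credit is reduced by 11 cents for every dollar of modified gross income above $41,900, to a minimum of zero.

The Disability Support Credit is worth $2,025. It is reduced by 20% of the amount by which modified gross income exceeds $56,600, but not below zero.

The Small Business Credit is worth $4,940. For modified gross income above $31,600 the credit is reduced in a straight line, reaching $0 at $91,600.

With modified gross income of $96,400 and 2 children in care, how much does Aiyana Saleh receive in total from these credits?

Childcare Subsidy: base = 2 × $4,975 = $9,950. 11% of the $54,500 excess over $41,900 is $5,995; credit = $9,950 − $5,995 = $3,955.
Disability Support Credit: 20% of the $39,800 excess over $56,600 is $7,960 ≥ base, so the credit is $0.
Small Business Credit: $96,400 is at or above $91,600, so the credit is $0.
Total: $3,955 + $0 + $0 = $3,955.

$3,955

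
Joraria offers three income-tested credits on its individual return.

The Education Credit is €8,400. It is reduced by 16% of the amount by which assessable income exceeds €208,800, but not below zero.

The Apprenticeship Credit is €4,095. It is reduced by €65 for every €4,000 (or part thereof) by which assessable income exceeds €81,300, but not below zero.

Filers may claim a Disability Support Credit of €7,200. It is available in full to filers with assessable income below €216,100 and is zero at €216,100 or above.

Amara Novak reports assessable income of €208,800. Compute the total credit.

€17,615

Education Credit: €208,800 is at or below the €208,800 threshold, so the full €8,400 applies.
Apprenticeship Credit: income exceeds €81,300 by €127,500, which is 32 full-or-partial €4,000 increments; reduction = 32 × €65 = €2,080, leaving €2,015.
Disability Support Credit: €208,800 is below the €216,100 cutoff, so the full €7,200 applies.
Total: €8,400 + €2,015 + €7,200 = €17,615.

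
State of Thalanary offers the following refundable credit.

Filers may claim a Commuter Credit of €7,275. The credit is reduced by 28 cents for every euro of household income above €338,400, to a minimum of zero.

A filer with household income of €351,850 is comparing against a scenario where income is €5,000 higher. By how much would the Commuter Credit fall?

At €351,850 — 28% of the €13,450 excess over €338,400 is €3,766; credit = €7,275 − €3,766 = €3,509.
At €356,850 — 28% of the €18,450 excess over €338,400 is €5,166; credit = €7,275 − €5,166 = €2,109.
Lost: €3,509 − €2,109 = €1,400.

€1,400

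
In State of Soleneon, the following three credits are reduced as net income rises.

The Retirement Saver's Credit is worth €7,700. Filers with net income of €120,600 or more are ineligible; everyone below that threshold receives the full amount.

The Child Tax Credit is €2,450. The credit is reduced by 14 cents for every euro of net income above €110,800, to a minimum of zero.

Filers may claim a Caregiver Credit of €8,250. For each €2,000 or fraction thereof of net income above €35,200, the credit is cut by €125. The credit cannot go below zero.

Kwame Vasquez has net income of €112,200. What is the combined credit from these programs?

Retirement Saver's Credit: €112,200 is below the €120,600 cutoff, so the full €7,700 applies.
Child Tax Credit: 14% of the €1,400 excess over €110,800 is €196; credit = €2,450 − €196 = €2,254.
Caregiver Credit: income exceeds €35,200 by €77,000, which is 39 full-or-partial €2,000 increments; reduction = 39 × €125 = €4,875, leaving €3,375.
Total: €7,700 + €2,254 + €3,375 = €13,329.

€13,329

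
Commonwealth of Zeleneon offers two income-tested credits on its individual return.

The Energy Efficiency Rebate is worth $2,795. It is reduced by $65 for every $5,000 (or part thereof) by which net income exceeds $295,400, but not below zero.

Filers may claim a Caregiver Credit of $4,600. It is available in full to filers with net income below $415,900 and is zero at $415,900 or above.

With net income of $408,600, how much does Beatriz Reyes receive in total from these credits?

$5,900

Energy Efficiency Rebate: income exceeds $295,400 by $113,200, which is 23 full-or-partial $5,000 increments; reduction = 23 × $65 = $1,495, leaving $1,300.
Caregiver Credit: $408,600 is below the $415,900 cutoff, so the full $4,600 applies.
Total: $1,300 + $4,600 = $5,900.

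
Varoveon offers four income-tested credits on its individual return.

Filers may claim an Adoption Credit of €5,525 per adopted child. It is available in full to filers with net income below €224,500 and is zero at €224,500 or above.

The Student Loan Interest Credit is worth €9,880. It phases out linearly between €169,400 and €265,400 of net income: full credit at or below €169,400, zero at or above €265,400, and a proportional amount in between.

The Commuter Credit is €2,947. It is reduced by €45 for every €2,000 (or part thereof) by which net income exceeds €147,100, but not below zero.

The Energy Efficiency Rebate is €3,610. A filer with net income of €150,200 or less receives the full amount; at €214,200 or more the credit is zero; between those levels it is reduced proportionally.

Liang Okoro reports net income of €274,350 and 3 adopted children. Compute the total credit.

€67

Adoption Credit: base = 3 × €5,525 = €16,575. €274,350 meets or exceeds the €224,500 cutoff, so the credit is €0.
Student Loan Interest Credit: €274,350 is at or above €265,400, so the credit is €0.
Commuter Credit: income exceeds €147,100 by €127,250, which is 64 full-or-partial €2,000 increments; reduction = 64 × €45 = €2,880, leaving €67.
Energy Efficiency Rebate: €274,350 is at or above €214,200, so the credit is €0.
Total: €0 + €0 + €67 + €0 = €67.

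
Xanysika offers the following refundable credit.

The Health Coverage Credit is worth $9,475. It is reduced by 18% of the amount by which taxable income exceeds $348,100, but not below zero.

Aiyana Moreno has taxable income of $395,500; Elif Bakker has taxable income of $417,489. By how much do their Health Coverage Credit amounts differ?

$943

Aiyana ($395,500): Health Coverage Credit: 18% of the $47,400 excess over $348,100 is $8,532; credit = $9,475 − $8,532 = $943.
Elif ($417,489): Health Coverage Credit: 18% of the $69,389 excess over $348,100 is $12,490.02 ≥ base, so the credit is $0.
Difference: |$943 − $0| = $943.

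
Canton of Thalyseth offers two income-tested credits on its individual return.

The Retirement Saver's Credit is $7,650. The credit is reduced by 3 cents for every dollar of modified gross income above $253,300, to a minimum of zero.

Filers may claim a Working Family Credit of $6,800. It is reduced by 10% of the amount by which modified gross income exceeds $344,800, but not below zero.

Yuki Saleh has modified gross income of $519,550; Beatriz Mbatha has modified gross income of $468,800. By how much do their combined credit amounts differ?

$1,185

Yuki ($519,550): Retirement Saver's Credit: 3% of the $266,250 excess over $253,300 is $7,987.50 ≥ base, so the credit is $0. Working Family Credit: 10% of the $174,750 excess over $344,800 is $17,475 ≥ base, so the credit is $0. total $0 + $0 = $0
Beatriz ($468,800): Retirement Saver's Credit: 3% of the $215,500 excess over $253,300 is $6,465; credit = $7,650 − $6,465 = $1,185. Working Family Credit: 10% of the $124,000 excess over $344,800 is $12,400 ≥ base, so the credit is $0. total $1,185 + $0 = $1,185
Difference: |$0 − $1,185| = $1,185.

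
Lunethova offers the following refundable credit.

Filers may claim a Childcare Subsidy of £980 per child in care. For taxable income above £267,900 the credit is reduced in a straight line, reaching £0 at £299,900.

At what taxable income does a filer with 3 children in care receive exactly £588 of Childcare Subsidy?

Full credit = 3 × £980 = £2,940.
£588 is 588/2,940 of the full £2,940, so 2,352/2,940 of the £32,000 range has been used: income = £267,900 + £32,000 × 2,352/2,940 = £293,500.

£293,500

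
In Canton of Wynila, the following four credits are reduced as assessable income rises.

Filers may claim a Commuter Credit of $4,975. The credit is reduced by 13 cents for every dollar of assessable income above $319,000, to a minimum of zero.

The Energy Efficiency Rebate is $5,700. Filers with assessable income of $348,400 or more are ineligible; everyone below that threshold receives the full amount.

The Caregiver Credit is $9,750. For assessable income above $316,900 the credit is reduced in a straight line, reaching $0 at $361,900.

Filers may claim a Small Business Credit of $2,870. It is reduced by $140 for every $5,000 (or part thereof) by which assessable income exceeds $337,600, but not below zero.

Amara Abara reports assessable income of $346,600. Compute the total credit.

Commuter Credit: 13% of the $27,600 excess over $319,000 is $3,588; credit = $4,975 − $3,588 = $1,387.
Energy Efficiency Rebate: $346,600 is below the $348,400 cutoff, so the full $5,700 applies.
Caregiver Credit: $346,600 is $29,700 into a $45,000 phase-out range, leaving 15,300/45,000 of the credit: $9,750 × 15,300/45,000 = $3,315.
Small Business Credit: income exceeds $337,600 by $9,000, which is 2 full-or-partial $5,000 increments; reduction = 2 × $140 = $280, leaving $2,590.
Total: $1,387 + $5,700 + $3,315 + $2,590 = $12,992.

$12,992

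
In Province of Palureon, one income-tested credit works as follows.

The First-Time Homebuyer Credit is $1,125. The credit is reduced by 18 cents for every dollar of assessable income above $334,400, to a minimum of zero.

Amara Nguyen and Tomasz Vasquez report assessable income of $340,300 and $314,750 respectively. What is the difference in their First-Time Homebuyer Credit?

$1,062

Amara ($340,300): First-Time Homebuyer Credit: 18% of the $5,900 excess over $334,400 is $1,062; credit = $1,125 − $1,062 = $63.
Tomasz ($314,750): First-Time Homebuyer Credit: $314,750 is at or below the $334,400 threshold, so the full $1,125 applies.
Difference: |$63 − $1,125| = $1,062.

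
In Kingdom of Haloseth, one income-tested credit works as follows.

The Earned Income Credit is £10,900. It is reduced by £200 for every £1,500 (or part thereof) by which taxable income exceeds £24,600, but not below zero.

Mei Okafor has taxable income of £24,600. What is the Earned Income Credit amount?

£10,900

Earned Income Credit: £24,600 is at or below the £24,600 threshold, so the full £10,900 applies.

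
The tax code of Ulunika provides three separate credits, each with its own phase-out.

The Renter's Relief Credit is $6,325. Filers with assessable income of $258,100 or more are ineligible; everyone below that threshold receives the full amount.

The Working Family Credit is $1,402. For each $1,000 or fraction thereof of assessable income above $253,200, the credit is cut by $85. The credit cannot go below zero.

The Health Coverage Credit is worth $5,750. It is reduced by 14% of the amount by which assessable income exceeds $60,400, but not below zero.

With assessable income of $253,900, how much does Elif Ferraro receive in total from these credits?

Renter's Relief Credit: $253,900 is below the $258,100 cutoff, so the full $6,325 applies.
Working Family Credit: income exceeds $253,200 by $700, which is 1 full-or-partial $1,000 increment; reduction = 1 × $85 = $85, leaving $1,317.
Health Coverage Credit: 14% of the $193,500 excess over $60,400 is $27,090 ≥ base, so the credit is $0.
Total: $6,325 + $1,317 + $0 = $7,642.

$7,642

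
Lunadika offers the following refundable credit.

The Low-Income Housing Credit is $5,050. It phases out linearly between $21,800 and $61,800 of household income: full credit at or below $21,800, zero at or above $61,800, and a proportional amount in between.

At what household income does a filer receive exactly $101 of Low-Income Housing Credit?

$61,000

$101 is 101/5,050 of the full $5,050, so 4,949/5,050 of the $40,000 range has been used: income = $21,800 + $40,000 × 4,949/5,050 = $61,000.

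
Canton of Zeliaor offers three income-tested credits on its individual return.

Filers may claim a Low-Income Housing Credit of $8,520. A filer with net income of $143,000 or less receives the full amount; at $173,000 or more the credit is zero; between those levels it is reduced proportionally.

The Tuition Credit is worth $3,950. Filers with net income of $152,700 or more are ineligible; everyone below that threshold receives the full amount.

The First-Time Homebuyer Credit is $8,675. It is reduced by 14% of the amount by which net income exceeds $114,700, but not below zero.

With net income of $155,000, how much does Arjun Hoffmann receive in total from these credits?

$8,145

Low-Income Housing Credit: $155,000 is $12,000 into a $30,000 phase-out range, leaving 18,000/30,000 of the credit: $8,520 × 18,000/30,000 = $5,112.
Tuition Credit: $155,000 meets or exceeds the $152,700 cutoff, so the credit is $0.
First-Time Homebuyer Credit: 14% of the $40,300 excess over $114,700 is $5,642; credit = $8,675 − $5,642 = $3,033.
Total: $5,112 + $0 + $3,033 = $8,145.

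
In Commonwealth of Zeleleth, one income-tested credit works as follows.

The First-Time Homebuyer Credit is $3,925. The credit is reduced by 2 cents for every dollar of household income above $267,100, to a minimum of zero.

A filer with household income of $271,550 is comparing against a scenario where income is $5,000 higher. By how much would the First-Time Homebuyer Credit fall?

$100

At $271,550 — 2% of the $4,450 excess over $267,100 is $89; credit = $3,925 − $89 = $3,836.
At $276,550 — 2% of the $9,450 excess over $267,100 is $189; credit = $3,925 − $189 = $3,736.
Lost: $3,836 − $3,736 = $100.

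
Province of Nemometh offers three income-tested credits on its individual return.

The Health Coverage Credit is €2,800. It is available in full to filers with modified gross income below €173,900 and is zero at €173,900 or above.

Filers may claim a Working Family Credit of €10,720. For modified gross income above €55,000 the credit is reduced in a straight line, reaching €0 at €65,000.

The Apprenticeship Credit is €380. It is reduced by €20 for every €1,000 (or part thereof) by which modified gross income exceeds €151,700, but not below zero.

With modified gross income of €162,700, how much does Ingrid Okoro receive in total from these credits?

€2,960

Health Coverage Credit: €162,700 is below the €173,900 cutoff, so the full €2,800 applies.
Working Family Credit: €162,700 is at or above €65,000, so the credit is €0.
Apprenticeship Credit: income exceeds €151,700 by €11,000, which is 11 full-or-partial €1,000 increments; reduction = 11 × €20 = €220, leaving €160.
Total: €2,800 + €0 + €160 = €2,960.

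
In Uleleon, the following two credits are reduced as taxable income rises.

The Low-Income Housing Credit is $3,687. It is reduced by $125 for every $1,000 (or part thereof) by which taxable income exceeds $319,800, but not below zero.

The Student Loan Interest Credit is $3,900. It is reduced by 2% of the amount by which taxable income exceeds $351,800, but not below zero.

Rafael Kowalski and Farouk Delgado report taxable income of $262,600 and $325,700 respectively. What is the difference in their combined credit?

$750

Rafael ($262,600): Low-Income Housing Credit: $262,600 is at or below the $319,800 threshold, so the full $3,687 applies. Student Loan Interest Credit: $262,600 is at or below the $351,800 threshold, so the full $3,900 applies. total $3,687 + $3,900 = $7,587
Farouk ($325,700): Low-Income Housing Credit: income exceeds $319,800 by $5,900, which is 6 full-or-partial $1,000 increments; reduction = 6 × $125 = $750, leaving $2,937. Student Loan Interest Credit: $325,700 is at or below the $351,800 threshold, so the full $3,900 applies. total $2,937 + $3,900 = $6,837
Difference: |$7,587 − $6,837| = $750.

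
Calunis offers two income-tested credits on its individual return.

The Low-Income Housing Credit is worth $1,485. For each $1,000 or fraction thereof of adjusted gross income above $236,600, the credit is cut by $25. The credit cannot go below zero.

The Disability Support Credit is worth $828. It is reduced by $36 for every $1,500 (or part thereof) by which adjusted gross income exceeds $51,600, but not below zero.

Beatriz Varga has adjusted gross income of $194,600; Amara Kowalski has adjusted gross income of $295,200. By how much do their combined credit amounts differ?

$1,475

Beatriz ($194,600): Low-Income Housing Credit: $194,600 is at or below the $236,600 threshold, so the full $1,485 applies. Disability Support Credit: income exceeds $51,600 by $143,000 → 96 increments × $36 = $3,456 ≥ base, so the credit is $0. total $1,485 + $0 = $1,485
Amara ($295,200): Low-Income Housing Credit: income exceeds $236,600 by $58,600, which is 59 full-or-partial $1,000 increments; reduction = 59 × $25 = $1,475, leaving $10. Disability Support Credit: income exceeds $51,600 by $243,600 → 163 increments × $36 = $5,868 ≥ base, so the credit is $0. total $10 + $0 = $10
Difference: |$1,485 − $10| = $1,475.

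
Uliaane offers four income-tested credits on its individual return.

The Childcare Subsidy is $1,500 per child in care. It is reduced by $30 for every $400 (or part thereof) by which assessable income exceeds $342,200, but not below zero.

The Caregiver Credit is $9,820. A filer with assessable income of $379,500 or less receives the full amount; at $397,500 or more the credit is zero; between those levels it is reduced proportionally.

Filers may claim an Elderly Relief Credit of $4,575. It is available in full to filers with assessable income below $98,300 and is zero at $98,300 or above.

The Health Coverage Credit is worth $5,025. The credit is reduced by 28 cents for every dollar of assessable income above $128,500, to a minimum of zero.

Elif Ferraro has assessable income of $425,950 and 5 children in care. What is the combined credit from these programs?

$1,200

Childcare Subsidy: base = 5 × $1,500 = $7,500. income exceeds $342,200 by $83,750, which is 210 full-or-partial $400 increments; reduction = 210 × $30 = $6,300, leaving $1,200.
Caregiver Credit: $425,950 is at or above $397,500, so the credit is $0.
Elderly Relief Credit: $425,950 meets or exceeds the $98,300 cutoff, so the credit is $0.
Health Coverage Credit: 28% of the $297,450 excess over $128,500 is $83,286 ≥ base, so the credit is $0.
Total: $1,200 + $0 + $0 + $0 = $1,200.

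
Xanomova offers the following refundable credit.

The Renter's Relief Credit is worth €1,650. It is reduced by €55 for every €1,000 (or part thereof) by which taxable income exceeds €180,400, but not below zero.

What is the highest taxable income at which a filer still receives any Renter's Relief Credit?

€209,400

After 29 increments the reduction is 29 × €55 = €1,595, leaving €55; one more increment wipes it out. Increment 29 ends at excess 29 × €1,000 = €29,000, so the highest qualifying income is €180,400 + €29,000 = €209,400.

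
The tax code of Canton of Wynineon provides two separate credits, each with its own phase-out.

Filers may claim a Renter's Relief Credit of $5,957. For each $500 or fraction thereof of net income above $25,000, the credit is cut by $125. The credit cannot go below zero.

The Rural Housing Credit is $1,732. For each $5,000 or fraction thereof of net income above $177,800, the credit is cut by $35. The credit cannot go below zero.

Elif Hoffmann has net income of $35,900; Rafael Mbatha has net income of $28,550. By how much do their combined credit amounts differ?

$1,750

Elif ($35,900): Renter's Relief Credit: income exceeds $25,000 by $10,900, which is 22 full-or-partial $500 increments; reduction = 22 × $125 = $2,750, leaving $3,207. Rural Housing Credit: $35,900 is at or below the $177,800 threshold, so the full $1,732 applies. total $3,207 + $1,732 = $4,939
Rafael ($28,550): Renter's Relief Credit: income exceeds $25,000 by $3,550, which is 8 full-or-partial $500 increments; reduction = 8 × $125 = $1,000, leaving $4,957. Rural Housing Credit: $28,550 is at or below the $177,800 threshold, so the full $1,732 applies. total $4,957 + $1,732 = $6,689
Difference: |$4,939 − $6,689| = $1,750.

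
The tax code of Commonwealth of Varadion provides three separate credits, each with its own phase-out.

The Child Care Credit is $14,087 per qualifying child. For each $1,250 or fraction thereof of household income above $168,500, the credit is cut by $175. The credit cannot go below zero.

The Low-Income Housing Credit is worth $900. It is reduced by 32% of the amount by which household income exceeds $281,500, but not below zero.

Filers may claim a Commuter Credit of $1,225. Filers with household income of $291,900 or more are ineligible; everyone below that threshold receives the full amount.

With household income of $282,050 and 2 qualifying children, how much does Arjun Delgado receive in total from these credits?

$14,198

Child Care Credit: base = 2 × $14,087 = $28,174. income exceeds $168,500 by $113,550, which is 91 full-or-partial $1,250 increments; reduction = 91 × $175 = $15,925, leaving $12,249.
Low-Income Housing Credit: 32% of the $550 excess over $281,500 is $176; credit = $900 − $176 = $724.
Commuter Credit: $282,050 is below the $291,900 cutoff, so the full $1,225 applies.
Total: $12,249 + $724 + $1,225 = $14,198.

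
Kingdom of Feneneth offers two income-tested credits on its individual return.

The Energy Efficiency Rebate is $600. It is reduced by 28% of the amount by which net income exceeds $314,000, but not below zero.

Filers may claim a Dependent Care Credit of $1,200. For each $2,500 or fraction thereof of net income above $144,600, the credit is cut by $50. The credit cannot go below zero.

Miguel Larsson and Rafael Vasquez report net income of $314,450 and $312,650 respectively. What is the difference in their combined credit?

Miguel ($314,450): Energy Efficiency Rebate: 28% of the $450 excess over $314,000 is $126; credit = $600 − $126 = $474. Dependent Care Credit: income exceeds $144,600 by $169,850 → 68 increments × $50 = $3,400 ≥ base, so the credit is $0. total $474 + $0 = $474
Rafael ($312,650): Energy Efficiency Rebate: $312,650 is at or below the $314,000 threshold, so the full $600 applies. Dependent Care Credit: income exceeds $144,600 by $168,050 → 68 increments × $50 = $3,400 ≥ base, so the credit is $0. total $600 + $0 = $600
Difference: |$474 − $600| = $126.

$126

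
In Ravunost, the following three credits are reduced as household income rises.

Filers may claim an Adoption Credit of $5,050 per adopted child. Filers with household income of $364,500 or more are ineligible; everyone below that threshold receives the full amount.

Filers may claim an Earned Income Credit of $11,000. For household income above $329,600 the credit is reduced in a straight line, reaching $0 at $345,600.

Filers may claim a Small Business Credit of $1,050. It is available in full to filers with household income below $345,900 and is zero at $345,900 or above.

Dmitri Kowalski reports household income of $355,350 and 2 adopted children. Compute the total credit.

Adoption Credit: base = 2 × $5,050 = $10,100. $355,350 is below the $364,500 cutoff, so the full $10,100 applies.
Earned Income Credit: $355,350 is at or above $345,600, so the credit is $0.
Small Business Credit: $355,350 meets or exceeds the $345,900 cutoff, so the credit is $0.
Total: $10,100 + $0 + $0 = $10,100.

$10,100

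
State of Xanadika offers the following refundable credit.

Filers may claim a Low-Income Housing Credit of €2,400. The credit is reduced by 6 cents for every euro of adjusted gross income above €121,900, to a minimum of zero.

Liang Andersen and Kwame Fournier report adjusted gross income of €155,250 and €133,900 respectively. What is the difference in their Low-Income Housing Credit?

Liang (€155,250): Low-Income Housing Credit: 6% of the €33,350 excess over €121,900 is €2,001; credit = €2,400 − €2,001 = €399.
Kwame (€133,900): Low-Income Housing Credit: 6% of the €12,000 excess over €121,900 is €720; credit = €2,400 − €720 = €1,680.
Difference: |€399 − €1,680| = €1,281.

€1,281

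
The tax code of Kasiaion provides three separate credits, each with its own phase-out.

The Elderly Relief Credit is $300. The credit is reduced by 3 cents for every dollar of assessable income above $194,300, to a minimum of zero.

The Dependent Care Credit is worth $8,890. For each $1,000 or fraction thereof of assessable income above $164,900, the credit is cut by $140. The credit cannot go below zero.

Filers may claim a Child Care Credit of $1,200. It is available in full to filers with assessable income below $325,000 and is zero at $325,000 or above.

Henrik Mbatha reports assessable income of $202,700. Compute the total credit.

Elderly Relief Credit: 3% of the $8,400 excess over $194,300 is $252; credit = $300 − $252 = $48.
Dependent Care Credit: income exceeds $164,900 by $37,800, which is 38 full-or-partial $1,000 increments; reduction = 38 × $140 = $5,320, leaving $3,570.
Child Care Credit: $202,700 is below the $325,000 cutoff, so the full $1,200 applies.
Total: $48 + $3,570 + $1,200 = $4,818.

$4,818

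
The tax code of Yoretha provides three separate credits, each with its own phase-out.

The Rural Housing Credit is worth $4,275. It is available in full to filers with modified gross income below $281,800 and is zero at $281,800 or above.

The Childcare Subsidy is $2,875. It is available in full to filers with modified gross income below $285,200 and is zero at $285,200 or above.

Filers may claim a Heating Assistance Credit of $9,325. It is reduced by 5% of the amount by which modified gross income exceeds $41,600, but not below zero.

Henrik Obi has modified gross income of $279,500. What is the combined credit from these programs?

Rural Housing Credit: $279,500 is below the $281,800 cutoff, so the full $4,275 applies.
Childcare Subsidy: $279,500 is below the $285,200 cutoff, so the full $2,875 applies.
Heating Assistance Credit: 5% of the $237,900 excess over $41,600 is $11,895 ≥ base, so the credit is $0.
Total: $4,275 + $2,875 + $0 = $7,150.

$7,150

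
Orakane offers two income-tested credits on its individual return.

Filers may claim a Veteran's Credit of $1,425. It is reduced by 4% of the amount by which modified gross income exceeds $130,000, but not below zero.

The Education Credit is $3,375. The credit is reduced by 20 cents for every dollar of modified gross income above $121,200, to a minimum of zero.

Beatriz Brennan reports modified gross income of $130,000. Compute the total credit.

$3,040

Veteran's Credit: $130,000 is at or below the $130,000 threshold, so the full $1,425 applies.
Education Credit: 20% of the $8,800 excess over $121,200 is $1,760; credit = $3,375 − $1,760 = $1,615.
Total: $1,425 + $1,615 = $3,040.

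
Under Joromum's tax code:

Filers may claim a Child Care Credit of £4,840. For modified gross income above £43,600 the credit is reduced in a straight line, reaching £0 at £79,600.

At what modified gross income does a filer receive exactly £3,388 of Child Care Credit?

£3,388 is 3,388/4,840 of the full £4,840, so 1,452/4,840 of the £36,000 range has been used: income = £43,600 + £36,000 × 1,452/4,840 = £54,400.

£54,400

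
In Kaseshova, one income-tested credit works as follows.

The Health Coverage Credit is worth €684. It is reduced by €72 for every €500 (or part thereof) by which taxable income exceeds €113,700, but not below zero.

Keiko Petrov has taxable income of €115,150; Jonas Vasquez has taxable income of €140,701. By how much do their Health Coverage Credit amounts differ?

€468

Keiko (€115,150): Health Coverage Credit: income exceeds €113,700 by €1,450, which is 3 full-or-partial €500 increments; reduction = 3 × €72 = €216, leaving €468.
Jonas (€140,701): Health Coverage Credit: income exceeds €113,700 by €27,001 → 55 increments × €72 = €3,960 ≥ base, so the credit is €0.
Difference: |€468 − €0| = €468.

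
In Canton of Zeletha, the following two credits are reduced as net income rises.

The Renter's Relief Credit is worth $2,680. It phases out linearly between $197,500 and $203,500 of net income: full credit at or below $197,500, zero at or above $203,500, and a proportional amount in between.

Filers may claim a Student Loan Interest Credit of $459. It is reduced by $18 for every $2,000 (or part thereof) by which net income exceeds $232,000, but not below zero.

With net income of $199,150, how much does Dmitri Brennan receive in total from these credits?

$2,402

Renter's Relief Credit: $199,150 is $1,650 into a $6,000 phase-out range, leaving 4,350/6,000 of the credit: $2,680 × 4,350/6,000 = $1,943.
Student Loan Interest Credit: $199,150 is at or below the $232,000 threshold, so the full $459 applies.
Total: $1,943 + $459 = $2,402.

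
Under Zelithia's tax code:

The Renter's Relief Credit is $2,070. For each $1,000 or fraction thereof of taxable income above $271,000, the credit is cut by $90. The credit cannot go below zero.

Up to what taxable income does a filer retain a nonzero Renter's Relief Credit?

$293,000

After 22 increments the reduction is 22 × $90 = $1,980, leaving $90; one more increment wipes it out. Increment 22 ends at excess 22 × $1,000 = $22,000, so the highest qualifying income is $271,000 + $22,000 = $293,000.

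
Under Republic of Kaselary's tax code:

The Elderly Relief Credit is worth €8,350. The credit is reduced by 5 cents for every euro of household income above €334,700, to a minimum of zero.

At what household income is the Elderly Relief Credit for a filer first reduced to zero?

€501,700

The credit falls by 5% of each euro above €334,700, so it reaches zero when the excess is €8,350 / 5% = €167,000: income = €334,700 + €167,000 = €501,700.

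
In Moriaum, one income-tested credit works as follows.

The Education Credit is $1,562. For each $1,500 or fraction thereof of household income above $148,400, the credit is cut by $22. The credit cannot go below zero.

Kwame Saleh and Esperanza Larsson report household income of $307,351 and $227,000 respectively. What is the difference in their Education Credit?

$396

Kwame ($307,351): Education Credit: income exceeds $148,400 by $158,951 → 106 increments × $22 = $2,332 ≥ base, so the credit is $0.
Esperanza ($227,000): Education Credit: income exceeds $148,400 by $78,600, which is 53 full-or-partial $1,500 increments; reduction = 53 × $22 = $1,166, leaving $396.
Difference: |$0 − $396| = $396.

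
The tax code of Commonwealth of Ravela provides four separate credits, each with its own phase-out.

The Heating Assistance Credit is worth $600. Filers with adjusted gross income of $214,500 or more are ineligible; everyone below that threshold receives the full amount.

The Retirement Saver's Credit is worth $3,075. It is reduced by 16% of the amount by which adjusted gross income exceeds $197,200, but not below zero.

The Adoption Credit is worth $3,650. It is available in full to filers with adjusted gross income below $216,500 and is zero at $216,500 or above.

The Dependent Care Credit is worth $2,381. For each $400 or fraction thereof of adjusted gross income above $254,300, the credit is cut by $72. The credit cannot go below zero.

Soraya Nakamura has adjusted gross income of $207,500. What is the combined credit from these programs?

Heating Assistance Credit: $207,500 is below the $214,500 cutoff, so the full $600 applies.
Retirement Saver's Credit: 16% of the $10,300 excess over $197,200 is $1,648; credit = $3,075 − $1,648 = $1,427.
Adoption Credit: $207,500 is below the $216,500 cutoff, so the full $3,650 applies.
Dependent Care Credit: $207,500 is at or below the $254,300 threshold, so the full $2,381 applies.
Total: $600 + $1,427 + $3,650 + $2,381 = $8,058.

$8,058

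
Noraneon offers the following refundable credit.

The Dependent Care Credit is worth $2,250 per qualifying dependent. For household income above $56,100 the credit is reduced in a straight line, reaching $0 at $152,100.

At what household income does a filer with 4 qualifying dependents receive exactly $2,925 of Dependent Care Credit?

Full credit = 4 × $2,250 = $9,000.
$2,925 is 2,925/9,000 of the full $9,000, so 6,075/9,000 of the $96,000 range has been used: income = $56,100 + $96,000 × 6,075/9,000 = $120,900.

$120,900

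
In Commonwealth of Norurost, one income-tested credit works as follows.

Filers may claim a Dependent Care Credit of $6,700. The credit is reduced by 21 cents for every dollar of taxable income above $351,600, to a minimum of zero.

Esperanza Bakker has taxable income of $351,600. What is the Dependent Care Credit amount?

$6,700

Dependent Care Credit: $351,600 is at or below the $351,600 threshold, so the full $6,700 applies.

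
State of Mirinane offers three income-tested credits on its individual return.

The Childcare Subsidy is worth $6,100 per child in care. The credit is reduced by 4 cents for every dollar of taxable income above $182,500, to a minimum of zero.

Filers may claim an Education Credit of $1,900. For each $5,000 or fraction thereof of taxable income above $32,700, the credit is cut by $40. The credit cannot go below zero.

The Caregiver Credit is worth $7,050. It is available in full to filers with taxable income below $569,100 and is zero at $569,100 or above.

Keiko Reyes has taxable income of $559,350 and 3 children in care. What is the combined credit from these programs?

$10,276

Childcare Subsidy: base = 3 × $6,100 = $18,300. 4% of the $376,850 excess over $182,500 is $15,074; credit = $18,300 − $15,074 = $3,226.
Education Credit: income exceeds $32,700 by $526,650 → 106 increments × $40 = $4,240 ≥ base, so the credit is $0.
Caregiver Credit: $559,350 is below the $569,100 cutoff, so the full $7,050 applies.
Total: $3,226 + $0 + $7,050 = $10,276.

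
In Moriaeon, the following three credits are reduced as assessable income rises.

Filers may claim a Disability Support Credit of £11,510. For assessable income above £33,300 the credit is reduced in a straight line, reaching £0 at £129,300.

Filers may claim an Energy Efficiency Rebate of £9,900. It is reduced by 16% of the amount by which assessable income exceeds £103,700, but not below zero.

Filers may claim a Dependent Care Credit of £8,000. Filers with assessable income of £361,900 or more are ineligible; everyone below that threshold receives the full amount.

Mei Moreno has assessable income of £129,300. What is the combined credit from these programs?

Disability Support Credit: £129,300 is at or above £129,300, so the credit is £0.
Energy Efficiency Rebate: 16% of the £25,600 excess over £103,700 is £4,096; credit = £9,900 − £4,096 = £5,804.
Dependent Care Credit: £129,300 is below the £361,900 cutoff, so the full £8,000 applies.
Total: £0 + £5,804 + £8,000 = £13,804.

£13,804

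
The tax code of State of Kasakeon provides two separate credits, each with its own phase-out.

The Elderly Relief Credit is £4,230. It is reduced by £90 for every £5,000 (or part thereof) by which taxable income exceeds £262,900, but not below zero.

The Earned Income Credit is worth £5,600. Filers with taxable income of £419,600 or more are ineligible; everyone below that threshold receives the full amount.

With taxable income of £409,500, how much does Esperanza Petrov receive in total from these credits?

£7,130

Elderly Relief Credit: income exceeds £262,900 by £146,600, which is 30 full-or-partial £5,000 increments; reduction = 30 × £90 = £2,700, leaving £1,530.
Earned Income Credit: £409,500 is below the £419,600 cutoff, so the full £5,600 applies.
Total: £1,530 + £5,600 = £7,130.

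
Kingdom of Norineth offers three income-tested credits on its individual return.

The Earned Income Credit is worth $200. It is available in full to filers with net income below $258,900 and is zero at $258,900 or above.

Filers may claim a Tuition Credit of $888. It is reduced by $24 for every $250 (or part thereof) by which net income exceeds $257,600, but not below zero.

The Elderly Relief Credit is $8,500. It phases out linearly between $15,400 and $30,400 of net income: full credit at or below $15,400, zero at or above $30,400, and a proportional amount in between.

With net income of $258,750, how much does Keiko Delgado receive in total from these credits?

Earned Income Credit: $258,750 is below the $258,900 cutoff, so the full $200 applies.
Tuition Credit: income exceeds $257,600 by $1,150, which is 5 full-or-partial $250 increments; reduction = 5 × $24 = $120, leaving $768.
Elderly Relief Credit: $258,750 is at or above $30,400, so the credit is $0.
Total: $200 + $768 + $0 = $968.

$968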